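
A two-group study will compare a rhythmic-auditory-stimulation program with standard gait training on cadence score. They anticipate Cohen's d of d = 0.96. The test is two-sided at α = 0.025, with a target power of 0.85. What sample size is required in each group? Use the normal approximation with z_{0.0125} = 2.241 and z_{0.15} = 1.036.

n = 24 per group

For two independent groups with equal n: n = 2·((z_{α/2} + z_β) / d)².
z_{α/2} + z_β = 2.241 + 1.036 = 3.277.
n = 2 × (3.277 / 0.96)² = 2 × 3.414² = 2 × 11.65 = 23.3.
Round up to the next whole participant.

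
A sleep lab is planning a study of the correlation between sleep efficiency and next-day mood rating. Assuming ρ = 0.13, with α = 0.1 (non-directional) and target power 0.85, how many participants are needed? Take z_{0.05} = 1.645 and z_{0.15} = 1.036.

n = 424

Fisher's z: C = ½·ln((1+r)/(1−r)) = ½·ln(1.2989) = 0.1307.
n = ((z_{α/2} + z_β)/C)² + 3.
(1.645 + 1.036) / 0.1307 = 2.681 / 0.1307 = 20.513.
n = 20.513² + 3 = 420.77 + 3 = 423.8.
Round up.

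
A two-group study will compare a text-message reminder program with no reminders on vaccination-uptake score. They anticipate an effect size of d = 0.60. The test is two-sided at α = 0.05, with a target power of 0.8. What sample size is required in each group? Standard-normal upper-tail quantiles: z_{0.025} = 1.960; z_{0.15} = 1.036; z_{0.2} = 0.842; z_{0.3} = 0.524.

For two independent groups with equal n: n = 2·((z_{α/2} + z_β) / d)².
z_{α/2} + z_β = 1.960 + 0.842 = 2.802.
n = 2 × (2.802 / 0.60)² = 2 × 4.670² = 2 × 21.81 = 43.6.
Round up to the next whole participant.

n = 44 per group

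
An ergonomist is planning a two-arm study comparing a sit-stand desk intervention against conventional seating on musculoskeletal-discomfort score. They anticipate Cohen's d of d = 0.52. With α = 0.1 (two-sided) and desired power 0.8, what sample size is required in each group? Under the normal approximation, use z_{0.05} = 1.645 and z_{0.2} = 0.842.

n = 46 per group

For two independent groups with equal n: n = 2·((z_{α/2} + z_β) / d)².
z_{α/2} + z_β = 1.645 + 0.842 = 2.487.
n = 2 × (2.487 / 0.52)² = 2 × 4.783² = 2 × 22.87 = 45.7.
Round up to the next whole participant.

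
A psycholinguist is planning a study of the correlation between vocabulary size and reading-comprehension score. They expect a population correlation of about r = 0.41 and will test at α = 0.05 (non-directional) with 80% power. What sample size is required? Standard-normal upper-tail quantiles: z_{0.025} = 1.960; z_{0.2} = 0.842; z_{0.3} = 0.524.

Fisher's z: C = ½·ln((1+r)/(1−r)) = ½·ln(2.3898) = 0.4356.
n = ((z_{α/2} + z_β)/C)² + 3.
(1.960 + 0.842) / 0.4356 = 2.802 / 0.4356 = 6.433.
n = 6.433² + 3 = 41.38 + 3 = 44.4.
Round up.

n = 45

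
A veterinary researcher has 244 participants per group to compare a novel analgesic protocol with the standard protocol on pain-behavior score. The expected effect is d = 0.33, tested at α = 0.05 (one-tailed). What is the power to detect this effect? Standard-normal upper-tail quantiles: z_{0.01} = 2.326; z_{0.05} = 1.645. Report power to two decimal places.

power ≈ 0.98

For two equal groups, power = Φ(d·√(n/2) − z_{α}).
d·√(n/2) = 0.33 × √(244/2) = 0.33 × 11.045 = 3.645.
z_β = 3.645 − 1.645 = 2.000.
Power = Φ(2.000) = 0.977.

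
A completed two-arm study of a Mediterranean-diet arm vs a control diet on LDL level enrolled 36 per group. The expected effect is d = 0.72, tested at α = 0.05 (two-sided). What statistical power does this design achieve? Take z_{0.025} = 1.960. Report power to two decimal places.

For two equal groups, power = Φ(d·√(n/2) − z_{α/2}).
d·√(n/2) = 0.72 × √(36/2) = 0.72 × 4.243 = 3.055.
z_β = 3.055 − 1.960 = 1.095.
Power = Φ(1.095) = 0.863.

power ≈ 0.86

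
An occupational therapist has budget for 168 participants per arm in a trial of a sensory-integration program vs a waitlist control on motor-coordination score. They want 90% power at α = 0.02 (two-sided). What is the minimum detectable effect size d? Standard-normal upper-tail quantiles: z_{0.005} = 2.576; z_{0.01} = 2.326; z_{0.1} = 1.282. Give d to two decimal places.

For two independent groups of n = 168 each: d_min = (z_{α/2} + z_β)·√(2/n).
z-sum = 2.326 + 1.282 = 3.608.
d_min = 3.608 × √(2/168) = 3.608 × 0.1091 = 0.394.

d_min ≈ 0.39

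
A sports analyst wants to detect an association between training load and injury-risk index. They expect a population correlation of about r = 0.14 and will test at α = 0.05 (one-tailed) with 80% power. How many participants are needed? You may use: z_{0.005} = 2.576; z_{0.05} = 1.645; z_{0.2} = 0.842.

Fisher's z: C = ½·ln((1+r)/(1−r)) = ½·ln(1.3256) = 0.1409.
n = ((z_{α} + z_β)/C)² + 3.
(1.645 + 0.842) / 0.1409 = 2.487 / 0.1409 = 17.651.
n = 17.651² + 3 = 311.55 + 3 = 314.6.
Round up.

n = 315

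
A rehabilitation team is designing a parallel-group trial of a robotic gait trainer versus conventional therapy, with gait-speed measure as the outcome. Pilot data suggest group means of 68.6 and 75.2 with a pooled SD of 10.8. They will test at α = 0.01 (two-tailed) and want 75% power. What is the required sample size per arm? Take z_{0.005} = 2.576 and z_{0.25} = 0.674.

Cohen's d = |M₁ − M₂| / SD_pooled = |68.6 − 75.2| / 10.8 = 6.6 / 10.8 = 0.611.
For two independent groups with equal n: n = 2·((z_{α/2} + z_β) / d)².
z_{α/2} + z_β = 2.576 + 0.674 = 3.250.
n = 2 × (3.250 / 0.611)² = 2 × 5.319² = 2 × 28.29 = 56.6.
Round up to the next whole participant.

n = 57 per group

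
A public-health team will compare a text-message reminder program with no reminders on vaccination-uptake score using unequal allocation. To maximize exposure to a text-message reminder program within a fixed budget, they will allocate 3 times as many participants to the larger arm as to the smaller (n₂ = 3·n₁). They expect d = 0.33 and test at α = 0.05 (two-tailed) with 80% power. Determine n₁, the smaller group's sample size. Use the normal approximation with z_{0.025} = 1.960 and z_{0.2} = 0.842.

With allocation ratio k = n₂/n₁ = 3, Var(x̄₁−x̄₂) = σ²(1/n₁ + 1/(k·n₁)) = σ²·(k+1)/(k·n₁).
So n₁ = (1 + 1/k)·((z_{α/2} + z_β)/d)² = 1.333 × (2.802/0.33)².
n₁ = 1.333 × 72.10 = 96.1.
Round up: n₁ = 97, giving n₂ = 3 × 97 = 291.

n₁ = 97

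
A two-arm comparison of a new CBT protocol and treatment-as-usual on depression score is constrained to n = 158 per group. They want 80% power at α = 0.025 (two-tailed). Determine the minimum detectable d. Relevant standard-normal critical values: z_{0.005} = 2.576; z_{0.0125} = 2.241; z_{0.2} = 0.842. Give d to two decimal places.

For two independent groups of n = 158 each: d_min = (z_{α/2} + z_β)·√(2/n).
z-sum = 2.241 + 0.842 = 3.083.
d_min = 3.083 × √(2/158) = 3.083 × 0.1125 = 0.347.

d_min ≈ 0.35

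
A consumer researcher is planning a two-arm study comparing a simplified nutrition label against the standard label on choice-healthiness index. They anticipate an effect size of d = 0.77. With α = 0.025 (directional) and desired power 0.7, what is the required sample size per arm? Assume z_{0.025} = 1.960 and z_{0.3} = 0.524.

n = 21 per group

For two independent groups with equal n: n = 2·((z_{α} + z_β) / d)².
z_{α} + z_β = 1.960 + 0.524 = 2.484.
n = 2 × (2.484 / 0.77)² = 2 × 3.226² = 2 × 10.41 = 20.8.
Round up to the next whole participant.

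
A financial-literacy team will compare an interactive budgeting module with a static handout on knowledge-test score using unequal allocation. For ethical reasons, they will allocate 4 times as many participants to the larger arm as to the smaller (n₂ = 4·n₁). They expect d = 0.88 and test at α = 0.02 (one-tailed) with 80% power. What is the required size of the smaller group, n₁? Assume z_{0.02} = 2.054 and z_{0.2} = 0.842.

With allocation ratio k = n₂/n₁ = 4, Var(x̄₁−x̄₂) = σ²(1/n₁ + 1/(k·n₁)) = σ²·(k+1)/(k·n₁).
So n₁ = (1 + 1/k)·((z_{α} + z_β)/d)² = 1.250 × (2.896/0.88)².
n₁ = 1.250 × 10.83 = 13.5.
Round up: n₁ = 14, giving n₂ = 4 × 14 = 56.

n₁ = 14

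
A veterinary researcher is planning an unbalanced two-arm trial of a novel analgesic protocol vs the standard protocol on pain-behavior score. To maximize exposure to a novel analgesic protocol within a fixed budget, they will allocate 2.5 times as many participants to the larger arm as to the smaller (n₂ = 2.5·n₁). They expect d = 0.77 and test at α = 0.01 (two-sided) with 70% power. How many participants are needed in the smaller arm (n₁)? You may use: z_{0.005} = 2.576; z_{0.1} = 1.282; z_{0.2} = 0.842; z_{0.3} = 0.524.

n₁ = 23

With allocation ratio k = n₂/n₁ = 2.5, Var(x̄₁−x̄₂) = σ²(1/n₁ + 1/(k·n₁)) = σ²·(k+1)/(k·n₁).
So n₁ = (1 + 1/k)·((z_{α/2} + z_β)/d)² = 1.400 × (3.100/0.77)².
n₁ = 1.400 × 16.21 = 22.7.
Round up: n₁ = 23, giving n₂ = ⌈2.5 × 23⌉ = ⌈57.5⌉ = 58.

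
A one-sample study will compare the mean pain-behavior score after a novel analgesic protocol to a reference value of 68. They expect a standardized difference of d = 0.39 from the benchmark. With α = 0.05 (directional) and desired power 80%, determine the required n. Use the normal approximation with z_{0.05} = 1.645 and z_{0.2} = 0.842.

n = 41

For a one-sample test: n = ((z_{α} + z_β) / d)².
z_{α} + z_β = 1.645 + 0.842 = 2.487.
n = (2.487 / 0.39)² = 6.377² = 40.67.
Round up.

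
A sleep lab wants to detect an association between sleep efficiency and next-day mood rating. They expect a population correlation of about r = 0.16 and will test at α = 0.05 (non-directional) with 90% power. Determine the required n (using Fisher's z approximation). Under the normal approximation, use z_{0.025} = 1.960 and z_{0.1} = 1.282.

Fisher's z: C = ½·ln((1+r)/(1−r)) = ½·ln(1.3810) = 0.1614.
n = ((z_{α/2} + z_β)/C)² + 3.
(1.960 + 1.282) / 0.1614 = 3.242 / 0.1614 = 20.087.
n = 20.087² + 3 = 403.48 + 3 = 406.5.
Round up.

n = 407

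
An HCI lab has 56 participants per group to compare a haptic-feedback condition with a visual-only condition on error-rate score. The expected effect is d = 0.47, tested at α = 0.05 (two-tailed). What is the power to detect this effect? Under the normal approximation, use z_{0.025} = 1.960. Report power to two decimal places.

power ≈ 0.70

For two equal groups, power = Φ(d·√(n/2) − z_{α/2}).
d·√(n/2) = 0.47 × √(56/2) = 0.47 × 5.292 = 2.487.
z_β = 2.487 − 1.960 = 0.527.
Power = Φ(0.527) = 0.701.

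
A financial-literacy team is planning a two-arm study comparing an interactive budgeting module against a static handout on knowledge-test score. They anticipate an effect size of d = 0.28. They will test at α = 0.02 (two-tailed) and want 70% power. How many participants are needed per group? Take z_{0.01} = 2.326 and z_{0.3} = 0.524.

For two independent groups with equal n: n = 2·((z_{α/2} + z_β) / d)².
z_{α/2} + z_β = 2.326 + 0.524 = 2.850.
n = 2 × (2.850 / 0.28)² = 2 × 10.179² = 2 × 103.60 = 207.2.
Round up to the next whole participant.

n = 208 per group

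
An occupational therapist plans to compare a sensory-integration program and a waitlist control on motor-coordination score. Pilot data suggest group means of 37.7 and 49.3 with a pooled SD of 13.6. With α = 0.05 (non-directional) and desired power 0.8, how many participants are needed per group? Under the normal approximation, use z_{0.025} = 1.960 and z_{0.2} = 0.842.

Cohen's d = |M₁ − M₂| / SD_pooled = |37.7 − 49.3| / 13.6 = 11.6 / 13.6 = 0.853.
For two independent groups with equal n: n = 2·((z_{α/2} + z_β) / d)².
z_{α/2} + z_β = 1.960 + 0.842 = 2.802.
n = 2 × (2.802 / 0.853)² = 2 × 3.285² = 2 × 10.79 = 21.6.
Round up to the next whole participant.

n = 22 per group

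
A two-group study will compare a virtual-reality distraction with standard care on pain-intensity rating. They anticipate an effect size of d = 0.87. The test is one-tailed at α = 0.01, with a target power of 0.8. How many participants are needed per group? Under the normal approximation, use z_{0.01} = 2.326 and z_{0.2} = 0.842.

n = 27 per group

For two independent groups with equal n: n = 2·((z_{α} + z_β) / d)².
z_{α} + z_β = 2.326 + 0.842 = 3.168.
n = 2 × (3.168 / 0.87)² = 2 × 3.641² = 2 × 13.26 = 26.5.
Round up to the next whole participant.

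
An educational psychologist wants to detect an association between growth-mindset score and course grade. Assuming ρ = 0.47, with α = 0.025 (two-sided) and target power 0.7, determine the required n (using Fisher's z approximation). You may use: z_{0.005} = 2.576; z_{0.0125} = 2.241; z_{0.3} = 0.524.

Fisher's z: C = ½·ln((1+r)/(1−r)) = ½·ln(2.7736) = 0.5101.
n = ((z_{α/2} + z_β)/C)² + 3.
(2.241 + 0.524) / 0.5101 = 2.765 / 0.5101 = 5.421.
n = 5.421² + 3 = 29.38 + 3 = 32.4.
Round up.

n = 33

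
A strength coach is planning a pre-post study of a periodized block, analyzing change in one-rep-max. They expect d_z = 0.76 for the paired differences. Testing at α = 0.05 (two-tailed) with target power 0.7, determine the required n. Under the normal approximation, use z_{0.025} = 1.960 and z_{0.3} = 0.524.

For a paired (one-sample on differences) test: n = ((z_{α/2} + z_β) / d)².
z_{α/2} + z_β = 1.960 + 0.524 = 2.484.
n = (2.484 / 0.76)² = 3.268² = 10.68.
Round up.

n = 11 pairs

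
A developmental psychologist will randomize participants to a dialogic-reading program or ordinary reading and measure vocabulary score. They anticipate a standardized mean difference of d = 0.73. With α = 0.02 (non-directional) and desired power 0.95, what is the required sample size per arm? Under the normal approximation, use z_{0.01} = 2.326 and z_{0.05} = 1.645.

For two independent groups with equal n: n = 2·((z_{α/2} + z_β) / d)².
z_{α/2} + z_β = 2.326 + 1.645 = 3.971.
n = 2 × (3.971 / 0.73)² = 2 × 5.440² = 2 × 29.59 = 59.2.
Round up to the next whole participant.

n = 60 per group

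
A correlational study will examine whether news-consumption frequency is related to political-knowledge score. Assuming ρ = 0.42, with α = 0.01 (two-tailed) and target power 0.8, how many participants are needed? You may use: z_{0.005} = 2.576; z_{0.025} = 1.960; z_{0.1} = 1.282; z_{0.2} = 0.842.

n = 62

Fisher's z: C = ½·ln((1+r)/(1−r)) = ½·ln(2.4483) = 0.4477.
n = ((z_{α/2} + z_β)/C)² + 3.
(2.576 + 0.842) / 0.4477 = 3.418 / 0.4477 = 7.635.
n = 7.635² + 3 = 58.29 + 3 = 61.3.
Round up.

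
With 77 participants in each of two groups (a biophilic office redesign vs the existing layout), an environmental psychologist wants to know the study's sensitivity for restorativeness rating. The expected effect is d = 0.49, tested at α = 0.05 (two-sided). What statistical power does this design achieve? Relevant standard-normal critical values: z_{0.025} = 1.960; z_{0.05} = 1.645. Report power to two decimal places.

power ≈ 0.86

For two equal groups, power = Φ(d·√(n/2) − z_{α/2}).
d·√(n/2) = 0.49 × √(77/2) = 0.49 × 6.205 = 3.040.
z_β = 3.040 − 1.960 = 1.080.
Power = Φ(1.080) = 0.860.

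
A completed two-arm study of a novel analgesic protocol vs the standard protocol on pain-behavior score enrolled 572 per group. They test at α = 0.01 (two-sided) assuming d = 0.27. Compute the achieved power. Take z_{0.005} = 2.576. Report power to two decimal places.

power ≈ 0.98

For two equal groups, power = Φ(d·√(n/2) − z_{α/2}).
d·√(n/2) = 0.27 × √(572/2) = 0.27 × 16.912 = 4.566.
z_β = 4.566 − 2.576 = 1.990.
Power = Φ(1.990) = 0.977.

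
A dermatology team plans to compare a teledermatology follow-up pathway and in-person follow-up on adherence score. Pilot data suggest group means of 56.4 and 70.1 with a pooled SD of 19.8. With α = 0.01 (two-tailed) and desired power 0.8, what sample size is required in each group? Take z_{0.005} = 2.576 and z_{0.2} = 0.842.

Cohen's d = |M₁ − M₂| / SD_pooled = |56.4 − 70.1| / 19.8 = 13.7 / 19.8 = 0.692.
For two independent groups with equal n: n = 2·((z_{α/2} + z_β) / d)².
z_{α/2} + z_β = 2.576 + 0.842 = 3.418.
n = 2 × (3.418 / 0.692)² = 2 × 4.939² = 2 × 24.40 = 48.8.
Round up to the next whole participant.

n = 49 per group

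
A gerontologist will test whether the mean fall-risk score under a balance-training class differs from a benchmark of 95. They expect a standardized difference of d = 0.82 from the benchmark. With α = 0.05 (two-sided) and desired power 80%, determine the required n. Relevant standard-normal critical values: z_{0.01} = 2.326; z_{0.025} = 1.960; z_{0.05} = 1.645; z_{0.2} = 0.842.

n = 12

For a one-sample test: n = ((z_{α/2} + z_β) / d)².
z_{α/2} + z_β = 1.960 + 0.842 = 2.802.
n = (2.802 / 0.82)² = 3.417² = 11.68.
Round up.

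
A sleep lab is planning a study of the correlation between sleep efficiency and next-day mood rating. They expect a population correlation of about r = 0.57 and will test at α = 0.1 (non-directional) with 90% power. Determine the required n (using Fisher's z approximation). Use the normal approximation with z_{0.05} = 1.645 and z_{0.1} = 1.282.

n = 24

Fisher's z: C = ½·ln((1+r)/(1−r)) = ½·ln(3.6512) = 0.6475.
n = ((z_{α/2} + z_β)/C)² + 3.
(1.645 + 1.282) / 0.6475 = 2.927 / 0.6475 = 4.520.
n = 4.520² + 3 = 20.43 + 3 = 23.4.
Round up.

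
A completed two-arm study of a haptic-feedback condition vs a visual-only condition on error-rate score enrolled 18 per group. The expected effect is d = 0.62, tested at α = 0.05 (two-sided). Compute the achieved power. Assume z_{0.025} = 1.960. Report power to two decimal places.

For two equal groups, power = Φ(d·√(n/2) − z_{α/2}).
d·√(n/2) = 0.62 × √(18/2) = 0.62 × 3.000 = 1.860.
z_β = 1.860 − 1.960 = -0.100.
Power = Φ(-0.100) = 0.460.

power ≈ 0.46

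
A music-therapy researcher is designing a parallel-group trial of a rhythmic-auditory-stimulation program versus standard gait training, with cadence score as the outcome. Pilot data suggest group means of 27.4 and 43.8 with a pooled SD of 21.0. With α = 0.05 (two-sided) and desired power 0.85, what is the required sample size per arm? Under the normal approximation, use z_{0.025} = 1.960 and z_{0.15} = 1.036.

Cohen's d = |M₁ − M₂| / SD_pooled = |27.4 − 43.8| / 21.0 = 16.4 / 21.0 = 0.781.
For two independent groups with equal n: n = 2·((z_{α/2} + z_β) / d)².
z_{α/2} + z_β = 1.960 + 1.036 = 2.996.
n = 2 × (2.996 / 0.781)² = 2 × 3.836² = 2 × 14.72 = 29.4.
Round up to the next whole participant.

n = 30 per group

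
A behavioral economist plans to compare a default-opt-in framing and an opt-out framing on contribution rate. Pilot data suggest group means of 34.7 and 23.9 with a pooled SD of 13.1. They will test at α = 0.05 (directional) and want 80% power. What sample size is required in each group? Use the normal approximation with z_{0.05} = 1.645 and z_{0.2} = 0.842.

Cohen's d = |M₁ − M₂| / SD_pooled = |34.7 − 23.9| / 13.1 = 10.8 / 13.1 = 0.824.
For two independent groups with equal n: n = 2·((z_{α} + z_β) / d)².
z_{α} + z_β = 1.645 + 0.842 = 2.487.
n = 2 × (2.487 / 0.824)² = 2 × 3.018² = 2 × 9.11 = 18.2.
Round up to the next whole participant.

n = 19 per group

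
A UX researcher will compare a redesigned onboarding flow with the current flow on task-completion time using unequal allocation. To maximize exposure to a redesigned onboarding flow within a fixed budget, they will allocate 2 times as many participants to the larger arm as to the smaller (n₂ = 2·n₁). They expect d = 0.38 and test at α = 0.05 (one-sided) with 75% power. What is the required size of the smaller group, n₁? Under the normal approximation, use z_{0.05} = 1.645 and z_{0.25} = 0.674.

n₁ = 56

With allocation ratio k = n₂/n₁ = 2, Var(x̄₁−x̄₂) = σ²(1/n₁ + 1/(k·n₁)) = σ²·(k+1)/(k·n₁).
So n₁ = (1 + 1/k)·((z_{α} + z_β)/d)² = 1.500 × (2.319/0.38)².
n₁ = 1.500 × 37.24 = 55.9.
Round up: n₁ = 56, giving n₂ = 2 × 56 = 112.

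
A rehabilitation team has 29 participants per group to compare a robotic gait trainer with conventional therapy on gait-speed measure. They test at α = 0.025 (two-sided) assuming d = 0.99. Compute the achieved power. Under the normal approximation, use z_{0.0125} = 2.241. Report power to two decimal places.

For two equal groups, power = Φ(d·√(n/2) − z_{α/2}).
d·√(n/2) = 0.99 × √(29/2) = 0.99 × 3.808 = 3.770.
z_β = 3.770 − 2.241 = 1.529.
Power = Φ(1.529) = 0.937.

power ≈ 0.94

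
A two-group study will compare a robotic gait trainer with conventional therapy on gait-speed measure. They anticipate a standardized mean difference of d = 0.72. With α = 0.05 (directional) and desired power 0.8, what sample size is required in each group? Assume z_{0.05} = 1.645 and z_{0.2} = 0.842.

n = 24 per group

For two independent groups with equal n: n = 2·((z_{α} + z_β) / d)².
z_{α} + z_β = 1.645 + 0.842 = 2.487.
n = 2 × (2.487 / 0.72)² = 2 × 3.454² = 2 × 11.93 = 23.9.
Round up to the next whole participant.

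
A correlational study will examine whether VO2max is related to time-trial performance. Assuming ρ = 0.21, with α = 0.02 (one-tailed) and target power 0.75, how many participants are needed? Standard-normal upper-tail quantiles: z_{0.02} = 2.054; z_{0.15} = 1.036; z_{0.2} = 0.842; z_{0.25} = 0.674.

n = 167

Fisher's z: C = ½·ln((1+r)/(1−r)) = ½·ln(1.5316) = 0.2132.
n = ((z_{α} + z_β)/C)² + 3.
(2.054 + 0.674) / 0.2132 = 2.728 / 0.2132 = 12.795.
n = 12.795² + 3 = 163.72 + 3 = 166.7.
Round up.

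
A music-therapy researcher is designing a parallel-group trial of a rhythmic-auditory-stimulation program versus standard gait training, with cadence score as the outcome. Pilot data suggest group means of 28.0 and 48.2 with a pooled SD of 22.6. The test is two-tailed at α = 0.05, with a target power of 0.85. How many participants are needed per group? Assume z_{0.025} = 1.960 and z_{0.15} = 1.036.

n = 23 per group

Cohen's d = |M₁ − M₂| / SD_pooled = |28.0 − 48.2| / 22.6 = 20.2 / 22.6 = 0.894.
For two independent groups with equal n: n = 2·((z_{α/2} + z_β) / d)².
z_{α/2} + z_β = 1.960 + 1.036 = 2.996.
n = 2 × (2.996 / 0.894)² = 2 × 3.351² = 2 × 11.23 = 22.5.
Round up to the next whole participant.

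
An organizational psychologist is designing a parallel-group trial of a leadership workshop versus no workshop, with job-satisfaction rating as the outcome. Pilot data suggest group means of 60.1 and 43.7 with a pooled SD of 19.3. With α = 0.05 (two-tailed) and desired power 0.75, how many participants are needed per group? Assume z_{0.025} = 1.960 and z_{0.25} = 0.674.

Cohen's d = |M₁ − M₂| / SD_pooled = |60.1 − 43.7| / 19.3 = 16.4 / 19.3 = 0.850.
For two independent groups with equal n: n = 2·((z_{α/2} + z_β) / d)².
z_{α/2} + z_β = 1.960 + 0.674 = 2.634.
n = 2 × (2.634 / 0.850)² = 2 × 3.099² = 2 × 9.60 = 19.2.
Round up to the next whole participant.

n = 20 per group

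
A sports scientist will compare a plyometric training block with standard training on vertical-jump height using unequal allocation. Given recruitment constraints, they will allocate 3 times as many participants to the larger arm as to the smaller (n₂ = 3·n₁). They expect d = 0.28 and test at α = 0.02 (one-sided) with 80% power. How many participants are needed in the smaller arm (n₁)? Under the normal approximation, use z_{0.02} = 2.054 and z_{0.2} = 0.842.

n₁ = 143

With allocation ratio k = n₂/n₁ = 3, Var(x̄₁−x̄₂) = σ²(1/n₁ + 1/(k·n₁)) = σ²·(k+1)/(k·n₁).
So n₁ = (1 + 1/k)·((z_{α} + z_β)/d)² = 1.333 × (2.896/0.28)².
n₁ = 1.333 × 106.97 = 142.6.
Round up: n₁ = 143, giving n₂ = 3 × 143 = 429.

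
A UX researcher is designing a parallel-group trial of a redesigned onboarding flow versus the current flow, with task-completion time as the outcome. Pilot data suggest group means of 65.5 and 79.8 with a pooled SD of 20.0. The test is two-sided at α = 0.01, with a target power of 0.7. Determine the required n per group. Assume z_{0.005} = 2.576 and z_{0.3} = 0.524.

Cohen's d = |M₁ − M₂| / SD_pooled = |65.5 − 79.8| / 20.0 = 14.3 / 20.0 = 0.715.
For two independent groups with equal n: n = 2·((z_{α/2} + z_β) / d)².
z_{α/2} + z_β = 2.576 + 0.524 = 3.100.
n = 2 × (3.100 / 0.715)² = 2 × 4.336² = 2 × 18.80 = 37.6.
Round up to the next whole participant.

n = 38 per group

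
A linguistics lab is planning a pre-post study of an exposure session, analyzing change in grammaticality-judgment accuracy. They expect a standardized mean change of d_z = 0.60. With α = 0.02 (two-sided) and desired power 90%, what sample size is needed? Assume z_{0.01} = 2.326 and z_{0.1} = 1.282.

n = 37 pairs

For a paired (one-sample on differences) test: n = ((z_{α/2} + z_β) / d)².
z_{α/2} + z_β = 2.326 + 1.282 = 3.608.
n = (3.608 / 0.60)² = 6.013² = 36.16.
Round up.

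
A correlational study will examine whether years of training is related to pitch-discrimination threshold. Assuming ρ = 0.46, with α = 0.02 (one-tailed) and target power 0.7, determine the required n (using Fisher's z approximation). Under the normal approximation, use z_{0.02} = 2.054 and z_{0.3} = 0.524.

n = 30

Fisher's z: C = ½·ln((1+r)/(1−r)) = ½·ln(2.7037) = 0.4973.
n = ((z_{α} + z_β)/C)² + 3.
(2.054 + 0.524) / 0.4973 = 2.578 / 0.4973 = 5.184.
n = 5.184² + 3 = 26.87 + 3 = 29.9.
Round up.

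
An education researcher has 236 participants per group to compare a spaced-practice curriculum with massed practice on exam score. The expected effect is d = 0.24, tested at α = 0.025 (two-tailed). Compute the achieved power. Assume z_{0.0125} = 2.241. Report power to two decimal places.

power ≈ 0.64

For two equal groups, power = Φ(d·√(n/2) − z_{α/2}).
d·√(n/2) = 0.24 × √(236/2) = 0.24 × 10.863 = 2.607.
z_β = 2.607 − 2.241 = 0.366.
Power = Φ(0.366) = 0.643.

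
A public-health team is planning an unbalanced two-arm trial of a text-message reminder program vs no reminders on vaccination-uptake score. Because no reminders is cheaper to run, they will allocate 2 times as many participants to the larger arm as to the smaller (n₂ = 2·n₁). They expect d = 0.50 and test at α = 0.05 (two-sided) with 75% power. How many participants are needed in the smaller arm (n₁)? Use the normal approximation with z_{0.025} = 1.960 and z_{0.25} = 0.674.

n₁ = 42

With allocation ratio k = n₂/n₁ = 2, Var(x̄₁−x̄₂) = σ²(1/n₁ + 1/(k·n₁)) = σ²·(k+1)/(k·n₁).
So n₁ = (1 + 1/k)·((z_{α/2} + z_β)/d)² = 1.500 × (2.634/0.50)².
n₁ = 1.500 × 27.75 = 41.6.
Round up: n₁ = 42, giving n₂ = 2 × 42 = 84.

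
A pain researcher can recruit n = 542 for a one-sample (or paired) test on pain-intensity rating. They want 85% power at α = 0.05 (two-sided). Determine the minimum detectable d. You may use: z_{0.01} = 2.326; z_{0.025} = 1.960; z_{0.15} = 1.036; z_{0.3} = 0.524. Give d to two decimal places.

For a single sample (or paired design) of n = 542: d_min = (z_{α/2} + z_β)/√n.
z-sum = 1.960 + 1.036 = 2.996.
d_min = 2.996 / √542 = 2.996 / 23.281 = 0.129.

d_min ≈ 0.13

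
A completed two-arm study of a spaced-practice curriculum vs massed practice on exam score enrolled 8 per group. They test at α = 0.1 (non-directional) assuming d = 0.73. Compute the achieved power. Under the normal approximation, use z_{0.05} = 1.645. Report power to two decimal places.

power ≈ 0.43

For two equal groups, power = Φ(d·√(n/2) − z_{α/2}).
d·√(n/2) = 0.73 × √(8/2) = 0.73 × 2.000 = 1.460.
z_β = 1.460 − 1.645 = -0.185.
Power = Φ(-0.185) = 0.427.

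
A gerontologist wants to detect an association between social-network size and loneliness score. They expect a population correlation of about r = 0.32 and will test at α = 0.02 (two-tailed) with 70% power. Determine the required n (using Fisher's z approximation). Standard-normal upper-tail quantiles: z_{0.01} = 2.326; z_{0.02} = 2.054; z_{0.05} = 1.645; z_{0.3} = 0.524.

n = 77

Fisher's z: C = ½·ln((1+r)/(1−r)) = ½·ln(1.9412) = 0.3316.
n = ((z_{α/2} + z_β)/C)² + 3.
(2.326 + 0.524) / 0.3316 = 2.850 / 0.3316 = 8.595.
n = 8.595² + 3 = 73.87 + 3 = 76.9.
Round up.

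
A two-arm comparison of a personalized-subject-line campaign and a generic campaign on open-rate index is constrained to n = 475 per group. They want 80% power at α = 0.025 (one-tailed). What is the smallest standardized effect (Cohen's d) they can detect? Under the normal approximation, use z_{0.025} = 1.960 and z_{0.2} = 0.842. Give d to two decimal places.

For two independent groups of n = 475 each: d_min = (z_{α} + z_β)·√(2/n).
z-sum = 1.960 + 0.842 = 2.802.
d_min = 2.802 × √(2/475) = 2.802 × 0.0649 = 0.182.

d_min ≈ 0.18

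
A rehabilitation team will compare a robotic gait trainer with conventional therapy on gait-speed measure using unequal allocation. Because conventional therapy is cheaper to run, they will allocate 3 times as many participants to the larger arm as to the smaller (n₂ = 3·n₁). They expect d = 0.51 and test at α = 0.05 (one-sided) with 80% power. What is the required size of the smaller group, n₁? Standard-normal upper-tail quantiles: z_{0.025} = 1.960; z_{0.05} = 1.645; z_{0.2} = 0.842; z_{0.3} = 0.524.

n₁ = 32

With allocation ratio k = n₂/n₁ = 3, Var(x̄₁−x̄₂) = σ²(1/n₁ + 1/(k·n₁)) = σ²·(k+1)/(k·n₁).
So n₁ = (1 + 1/k)·((z_{α} + z_β)/d)² = 1.333 × (2.487/0.51)².
n₁ = 1.333 × 23.78 = 31.7.
Round up: n₁ = 32, giving n₂ = 3 × 32 = 96.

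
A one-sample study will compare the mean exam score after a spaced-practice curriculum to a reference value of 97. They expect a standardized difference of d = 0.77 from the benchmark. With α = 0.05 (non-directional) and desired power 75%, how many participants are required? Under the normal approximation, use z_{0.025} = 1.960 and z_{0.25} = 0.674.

For a one-sample test: n = ((z_{α/2} + z_β) / d)².
z_{α/2} + z_β = 1.960 + 0.674 = 2.634.
n = (2.634 / 0.77)² = 3.421² = 11.70.
Round up.

n = 12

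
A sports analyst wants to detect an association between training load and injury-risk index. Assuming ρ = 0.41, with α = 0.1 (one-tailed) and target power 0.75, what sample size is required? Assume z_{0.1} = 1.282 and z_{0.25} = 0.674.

n = 24

Fisher's z: C = ½·ln((1+r)/(1−r)) = ½·ln(2.3898) = 0.4356.
n = ((z_{α} + z_β)/C)² + 3.
(1.282 + 0.674) / 0.4356 = 1.956 / 0.4356 = 4.490.
n = 4.490² + 3 = 20.16 + 3 = 23.2.
Round up.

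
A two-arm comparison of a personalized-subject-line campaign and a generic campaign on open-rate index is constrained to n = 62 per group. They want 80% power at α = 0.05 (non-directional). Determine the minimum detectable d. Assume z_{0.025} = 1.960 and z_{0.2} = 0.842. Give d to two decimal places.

For two independent groups of n = 62 each: d_min = (z_{α/2} + z_β)·√(2/n).
z-sum = 1.960 + 0.842 = 2.802.
d_min = 2.802 × √(2/62) = 2.802 × 0.1796 = 0.503.

d_min ≈ 0.50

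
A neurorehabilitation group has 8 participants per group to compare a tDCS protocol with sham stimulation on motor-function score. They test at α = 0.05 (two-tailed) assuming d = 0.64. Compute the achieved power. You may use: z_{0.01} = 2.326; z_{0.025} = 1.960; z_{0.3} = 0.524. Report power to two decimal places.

power ≈ 0.25

For two equal groups, power = Φ(d·√(n/2) − z_{α/2}).
d·√(n/2) = 0.64 × √(8/2) = 0.64 × 2.000 = 1.280.
z_β = 1.280 − 1.960 = -0.680.
Power = Φ(-0.680) = 0.248.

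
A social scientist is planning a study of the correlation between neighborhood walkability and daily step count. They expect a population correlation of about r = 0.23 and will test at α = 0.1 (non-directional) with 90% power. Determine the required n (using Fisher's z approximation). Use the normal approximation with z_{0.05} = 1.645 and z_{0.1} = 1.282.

n = 160

Fisher's z: C = ½·ln((1+r)/(1−r)) = ½·ln(1.5974) = 0.2342.
n = ((z_{α/2} + z_β)/C)² + 3.
(1.645 + 1.282) / 0.2342 = 2.927 / 0.2342 = 12.498.
n = 12.498² + 3 = 156.20 + 3 = 159.2.
Round up.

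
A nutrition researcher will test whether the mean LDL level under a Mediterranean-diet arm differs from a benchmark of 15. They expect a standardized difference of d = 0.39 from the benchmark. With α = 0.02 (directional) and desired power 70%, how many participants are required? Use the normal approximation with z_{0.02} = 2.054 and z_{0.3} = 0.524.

For a one-sample test: n = ((z_{α} + z_β) / d)².
z_{α} + z_β = 2.054 + 0.524 = 2.578.
n = (2.578 / 0.39)² = 6.610² = 43.70.
Round up.

n = 44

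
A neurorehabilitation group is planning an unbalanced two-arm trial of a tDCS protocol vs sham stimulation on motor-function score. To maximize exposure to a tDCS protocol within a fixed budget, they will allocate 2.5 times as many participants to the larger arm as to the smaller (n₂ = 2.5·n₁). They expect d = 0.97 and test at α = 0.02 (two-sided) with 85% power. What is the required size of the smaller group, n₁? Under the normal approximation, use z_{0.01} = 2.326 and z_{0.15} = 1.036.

n₁ = 17

With allocation ratio k = n₂/n₁ = 2.5, Var(x̄₁−x̄₂) = σ²(1/n₁ + 1/(k·n₁)) = σ²·(k+1)/(k·n₁).
So n₁ = (1 + 1/k)·((z_{α/2} + z_β)/d)² = 1.400 × (3.362/0.97)².
n₁ = 1.400 × 12.01 = 16.8.
Round up: n₁ = 17, giving n₂ = ⌈2.5 × 17⌉ = ⌈42.5⌉ = 43.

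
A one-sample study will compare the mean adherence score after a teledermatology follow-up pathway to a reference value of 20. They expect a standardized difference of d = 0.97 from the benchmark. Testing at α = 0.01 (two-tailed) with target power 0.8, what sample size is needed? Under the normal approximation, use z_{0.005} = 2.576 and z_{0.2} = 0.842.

For a one-sample test: n = ((z_{α/2} + z_β) / d)².
z_{α/2} + z_β = 2.576 + 0.842 = 3.418.
n = (3.418 / 0.97)² = 3.524² = 12.42.
Round up.

n = 13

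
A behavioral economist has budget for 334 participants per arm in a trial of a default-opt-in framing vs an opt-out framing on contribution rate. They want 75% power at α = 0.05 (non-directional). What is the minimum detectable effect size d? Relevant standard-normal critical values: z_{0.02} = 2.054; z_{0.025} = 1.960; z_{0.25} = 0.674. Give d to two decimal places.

For two independent groups of n = 334 each: d_min = (z_{α/2} + z_β)·√(2/n).
z-sum = 1.960 + 0.674 = 2.634.
d_min = 2.634 × √(2/334) = 2.634 × 0.0774 = 0.204.

d_min ≈ 0.20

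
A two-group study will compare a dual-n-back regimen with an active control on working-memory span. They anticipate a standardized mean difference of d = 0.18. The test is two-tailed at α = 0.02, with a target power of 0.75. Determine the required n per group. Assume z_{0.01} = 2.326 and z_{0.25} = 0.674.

n = 556 per group

For two independent groups with equal n: n = 2·((z_{α/2} + z_β) / d)².
z_{α/2} + z_β = 2.326 + 0.674 = 3.000.
n = 2 × (3.000 / 0.18)² = 2 × 16.667² = 2 × 277.78 = 555.6.
Round up to the next whole participant.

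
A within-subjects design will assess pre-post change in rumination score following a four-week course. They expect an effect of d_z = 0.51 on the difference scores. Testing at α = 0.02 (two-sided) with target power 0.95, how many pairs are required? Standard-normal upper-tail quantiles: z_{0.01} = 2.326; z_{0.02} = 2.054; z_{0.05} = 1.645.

n = 61 pairs

For a paired (one-sample on differences) test: n = ((z_{α/2} + z_β) / d)².
z_{α/2} + z_β = 2.326 + 1.645 = 3.971.
n = (3.971 / 0.51)² = 7.786² = 60.63.
Round up.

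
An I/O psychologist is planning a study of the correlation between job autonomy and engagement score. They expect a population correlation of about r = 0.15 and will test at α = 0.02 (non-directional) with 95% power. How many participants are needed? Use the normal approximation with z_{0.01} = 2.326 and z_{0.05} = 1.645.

n = 694

Fisher's z: C = ½·ln((1+r)/(1−r)) = ½·ln(1.3529) = 0.1511.
n = ((z_{α/2} + z_β)/C)² + 3.
(2.326 + 1.645) / 0.1511 = 3.971 / 0.1511 = 26.281.
n = 26.281² + 3 = 690.67 + 3 = 693.7.
Round up.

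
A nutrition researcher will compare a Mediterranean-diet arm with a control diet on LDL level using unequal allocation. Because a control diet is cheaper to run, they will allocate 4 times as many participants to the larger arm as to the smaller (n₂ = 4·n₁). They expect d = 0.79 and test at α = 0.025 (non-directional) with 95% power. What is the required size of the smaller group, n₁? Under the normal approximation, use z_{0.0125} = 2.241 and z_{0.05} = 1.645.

With allocation ratio k = n₂/n₁ = 4, Var(x̄₁−x̄₂) = σ²(1/n₁ + 1/(k·n₁)) = σ²·(k+1)/(k·n₁).
So n₁ = (1 + 1/k)·((z_{α/2} + z_β)/d)² = 1.250 × (3.886/0.79)².
n₁ = 1.250 × 24.20 = 30.2.
Round up: n₁ = 31, giving n₂ = 4 × 31 = 124.

n₁ = 31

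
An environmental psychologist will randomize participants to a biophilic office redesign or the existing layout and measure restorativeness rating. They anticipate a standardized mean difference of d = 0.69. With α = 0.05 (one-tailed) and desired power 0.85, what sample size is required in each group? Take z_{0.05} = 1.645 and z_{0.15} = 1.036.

For two independent groups with equal n: n = 2·((z_{α} + z_β) / d)².
z_{α} + z_β = 1.645 + 1.036 = 2.681.
n = 2 × (2.681 / 0.69)² = 2 × 3.886² = 2 × 15.10 = 30.2.
Round up to the next whole participant.

n = 31 per group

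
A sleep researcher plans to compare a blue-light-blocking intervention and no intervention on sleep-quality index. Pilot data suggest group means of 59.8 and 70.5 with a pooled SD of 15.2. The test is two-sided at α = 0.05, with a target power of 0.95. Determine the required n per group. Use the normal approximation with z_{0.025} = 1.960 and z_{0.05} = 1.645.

Cohen's d = |M₁ − M₂| / SD_pooled = |59.8 − 70.5| / 15.2 = 10.7 / 15.2 = 0.704.
For two independent groups with equal n: n = 2·((z_{α/2} + z_β) / d)².
z_{α/2} + z_β = 1.960 + 1.645 = 3.605.
n = 2 × (3.605 / 0.704)² = 2 × 5.121² = 2 × 26.22 = 52.4.
Round up to the next whole participant.

n = 53 per group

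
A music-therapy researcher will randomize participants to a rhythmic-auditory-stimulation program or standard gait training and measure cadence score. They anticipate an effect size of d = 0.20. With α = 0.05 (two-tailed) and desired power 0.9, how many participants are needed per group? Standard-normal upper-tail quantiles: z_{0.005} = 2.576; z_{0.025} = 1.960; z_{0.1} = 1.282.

For two independent groups with equal n: n = 2·((z_{α/2} + z_β) / d)².
z_{α/2} + z_β = 1.960 + 1.282 = 3.242.
n = 2 × (3.242 / 0.20)² = 2 × 16.210² = 2 × 262.76 = 525.5.
Round up to the next whole participant.

n = 526 per group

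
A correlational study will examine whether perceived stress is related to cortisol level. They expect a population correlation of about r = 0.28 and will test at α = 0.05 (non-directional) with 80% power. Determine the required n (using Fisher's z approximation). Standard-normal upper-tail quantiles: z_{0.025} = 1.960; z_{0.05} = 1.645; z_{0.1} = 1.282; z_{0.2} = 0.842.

n = 98

Fisher's z: C = ½·ln((1+r)/(1−r)) = ½·ln(1.7778) = 0.2877.
n = ((z_{α/2} + z_β)/C)² + 3.
(1.960 + 0.842) / 0.2877 = 2.802 / 0.2877 = 9.739.
n = 9.739² + 3 = 94.85 + 3 = 97.9.
Round up.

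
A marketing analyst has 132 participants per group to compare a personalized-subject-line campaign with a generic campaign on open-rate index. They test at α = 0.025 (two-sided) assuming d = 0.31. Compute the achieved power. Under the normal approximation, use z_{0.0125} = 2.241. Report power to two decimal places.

For two equal groups, power = Φ(d·√(n/2) − z_{α/2}).
d·√(n/2) = 0.31 × √(132/2) = 0.31 × 8.124 = 2.518.
z_β = 2.518 − 2.241 = 0.277.
Power = Φ(0.277) = 0.609.

power ≈ 0.61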